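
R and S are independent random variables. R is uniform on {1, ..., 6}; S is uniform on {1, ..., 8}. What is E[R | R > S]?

14/3

P(R > S) = 5/16.
Summing R·P(x,y) over outcomes with R > S gives 35/24.
E[R | R > S] = (35/24) / (5/16) = 14/3.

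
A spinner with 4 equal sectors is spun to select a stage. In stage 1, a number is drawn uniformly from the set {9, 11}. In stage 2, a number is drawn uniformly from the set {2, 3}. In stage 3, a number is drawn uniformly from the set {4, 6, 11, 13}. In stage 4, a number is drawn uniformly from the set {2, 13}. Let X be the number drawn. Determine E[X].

E[X | stage 1] = (9+11)/2 = 10.
E[X | stage 2] = (2+3)/2 = 5/2.
E[X | stage 3] = (4+6+11+13)/4 = 17/2.
E[X | stage 4] = (2+13)/2 = 15/2.
By the law of total expectation,
E[X] = (1/4)·(10) + (1/4)·(5/2) + (1/4)·(17/2) + (1/4)·(15/2) = 57/8.

57/8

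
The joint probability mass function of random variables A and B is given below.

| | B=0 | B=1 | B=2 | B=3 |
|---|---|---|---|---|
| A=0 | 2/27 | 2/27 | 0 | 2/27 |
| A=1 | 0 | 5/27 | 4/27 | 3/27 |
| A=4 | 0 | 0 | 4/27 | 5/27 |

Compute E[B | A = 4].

P(A = 4) = 1/3.
Σ B·P over the event = 2·(4/27) + 3·(5/27) = 23/27.
E[B | A = 4] = (23/27) / (1/3) = 23/9.

23/9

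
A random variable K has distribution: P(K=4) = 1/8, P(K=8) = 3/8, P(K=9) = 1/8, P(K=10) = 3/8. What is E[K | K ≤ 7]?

4

P(K ≤ 7) = 1/8.
Σ over the event: 4·1/8 = 1/2.
E[K | K ≤ 7] = (1/2) / (1/8) = 4.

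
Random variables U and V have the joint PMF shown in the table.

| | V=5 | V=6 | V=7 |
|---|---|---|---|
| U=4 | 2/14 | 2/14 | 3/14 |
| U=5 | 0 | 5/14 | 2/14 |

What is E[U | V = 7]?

P(V = 7) = 5/14.
Summing U·P(U=x,V=y) over the conditioning event gives 11/7.
E[U | V = 7] = (11/7) / (5/14) = 22/5.

22/5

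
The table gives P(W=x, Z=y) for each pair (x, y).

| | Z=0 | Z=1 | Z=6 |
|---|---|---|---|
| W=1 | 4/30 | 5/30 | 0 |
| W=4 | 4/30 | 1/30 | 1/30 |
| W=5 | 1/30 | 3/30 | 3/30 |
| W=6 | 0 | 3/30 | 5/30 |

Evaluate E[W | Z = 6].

P(Z = 6) = 3/10.
Σ W·P over the event = 4·(1/30) + 5·(3/30) + 6·(5/30) = 49/30.
E[W | Z = 6] = (49/30) / (3/10) = 49/9.

49/9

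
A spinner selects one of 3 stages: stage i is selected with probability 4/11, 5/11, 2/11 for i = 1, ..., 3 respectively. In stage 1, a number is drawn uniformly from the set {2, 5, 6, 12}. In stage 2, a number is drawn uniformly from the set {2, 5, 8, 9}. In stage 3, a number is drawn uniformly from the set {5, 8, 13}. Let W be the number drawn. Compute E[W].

217/33

E[W | stage 1] = (2+5+6+12)/4 = 25/4.
E[W | stage 2] = (2+5+8+9)/4 = 6.
E[W | stage 3] = (5+8+13)/3 = 26/3.
E[W] = (4/11)·(25/4) + (5/11)·(6) + (2/11)·(26/3) = 217/33.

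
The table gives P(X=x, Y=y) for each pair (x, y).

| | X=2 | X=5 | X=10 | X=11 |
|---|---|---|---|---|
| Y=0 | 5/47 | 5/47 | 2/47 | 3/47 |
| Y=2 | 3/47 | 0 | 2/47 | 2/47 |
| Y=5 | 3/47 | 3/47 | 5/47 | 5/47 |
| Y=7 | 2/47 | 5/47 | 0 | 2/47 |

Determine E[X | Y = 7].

17/3

P(Y = 7) = 9/47.
Summing X·P(X=x,Y=y) over the conditioning event gives 51/47.
E[X | Y = 7] = (51/47) / (9/47) = 17/3.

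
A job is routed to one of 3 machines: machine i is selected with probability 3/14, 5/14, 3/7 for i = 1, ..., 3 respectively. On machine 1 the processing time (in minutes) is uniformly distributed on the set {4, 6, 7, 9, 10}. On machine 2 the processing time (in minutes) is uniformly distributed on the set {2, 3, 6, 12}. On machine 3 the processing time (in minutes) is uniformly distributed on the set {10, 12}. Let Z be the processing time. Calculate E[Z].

2327/280

E[Z | machine 1] = (4+6+7+9+10)/5 = 36/5.
E[Z | machine 2] = (2+3+6+12)/4 = 23/4.
E[Z | machine 3] = (10+12)/2 = 11.
E[Z] = (3/14)·(36/5) + (5/14)·(23/4) + (3/7)·(11) = 2327/280.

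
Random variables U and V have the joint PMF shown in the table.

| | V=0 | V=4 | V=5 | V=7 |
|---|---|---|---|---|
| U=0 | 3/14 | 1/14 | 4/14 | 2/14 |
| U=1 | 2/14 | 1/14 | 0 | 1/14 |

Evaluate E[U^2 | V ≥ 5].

P(V ≥ 5) = 1/2.
Σ U^2·P over the event = 0·(4/14) + 0·(2/14) + 1·(1/14) = 1/14.
E[U^2 | V ≥ 5] = (1/14) / (1/2) = 1/7.

1/7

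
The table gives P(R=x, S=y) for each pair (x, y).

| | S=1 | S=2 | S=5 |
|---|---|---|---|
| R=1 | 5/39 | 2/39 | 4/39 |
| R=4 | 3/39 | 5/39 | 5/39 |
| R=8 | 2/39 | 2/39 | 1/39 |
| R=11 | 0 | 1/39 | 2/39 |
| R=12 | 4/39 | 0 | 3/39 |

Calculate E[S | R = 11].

P(R = 11) = 1/13.
Summing S·P(R=x,S=y) over the conditioning event gives 4/13.
E[S | R = 11] = (4/13) / (1/13) = 4.

4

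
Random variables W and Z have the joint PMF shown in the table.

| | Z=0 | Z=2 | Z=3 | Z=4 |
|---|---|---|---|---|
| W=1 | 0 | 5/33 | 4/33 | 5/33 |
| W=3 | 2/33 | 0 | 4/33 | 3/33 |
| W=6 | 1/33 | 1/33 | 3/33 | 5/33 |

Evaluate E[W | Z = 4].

44/13

P(Z = 4) = 13/33.
Summing W·P(W=x,Z=y) over the conditioning event gives 4/3.
E[W | Z = 4] = (4/3) / (13/33) = 44/13.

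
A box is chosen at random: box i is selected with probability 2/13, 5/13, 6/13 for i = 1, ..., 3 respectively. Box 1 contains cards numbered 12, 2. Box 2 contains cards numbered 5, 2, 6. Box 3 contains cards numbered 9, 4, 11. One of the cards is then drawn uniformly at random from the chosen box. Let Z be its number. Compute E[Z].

E[Z | box 1] = (12+2)/2 = 7.
E[Z | box 2] = (5+2+6)/3 = 13/3.
E[Z | box 3] = (9+4+11)/3 = 8.
By the law of total expectation,
E[Z] = (2/13)·(7) + (5/13)·(13/3) + (6/13)·(8) = 251/39.

251/39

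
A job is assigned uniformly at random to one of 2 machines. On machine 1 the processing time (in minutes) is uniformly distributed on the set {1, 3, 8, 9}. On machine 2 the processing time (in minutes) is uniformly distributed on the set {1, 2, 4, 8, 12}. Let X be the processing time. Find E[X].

213/40

E[X | machine 1] = (1+3+8+9)/4 = 21/4.
E[X | machine 2] = (1+2+4+8+12)/5 = 27/5.
By the law of total expectation,
E[X] = (1/2)·(21/4) + (1/2)·(27/5) = 213/40.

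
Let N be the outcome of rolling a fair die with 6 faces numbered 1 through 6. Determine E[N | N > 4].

Given N > 4, N is equally likely to be any of {5, 6}.
E[N | N > 4] = (5 + 6) / 2 = 11/2.

11/2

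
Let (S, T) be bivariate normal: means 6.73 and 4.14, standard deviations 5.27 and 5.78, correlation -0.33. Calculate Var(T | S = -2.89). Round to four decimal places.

For a bivariate normal, Var(T | S=x) = σ_T²(1 − ρ²).
Var(T | S=-2.89) = (5.78)²·(1 − (-0.33)²) = 33.4084·0.8911 = 29.7702.

29.7702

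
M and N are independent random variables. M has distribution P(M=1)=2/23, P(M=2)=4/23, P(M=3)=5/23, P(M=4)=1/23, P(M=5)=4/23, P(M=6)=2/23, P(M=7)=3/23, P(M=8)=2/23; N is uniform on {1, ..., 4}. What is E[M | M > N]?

326/61

P(M > N) = 61/92.
Summing M·P(x,y) over outcomes with M > N gives 163/46.
E[M | M > N] = (163/46) / (61/92) = 326/61.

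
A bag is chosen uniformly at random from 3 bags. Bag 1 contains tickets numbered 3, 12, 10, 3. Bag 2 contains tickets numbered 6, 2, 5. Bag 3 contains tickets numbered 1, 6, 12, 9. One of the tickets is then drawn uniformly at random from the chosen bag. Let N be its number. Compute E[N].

55/9

E[N | bag 1] = (3+12+10+3)/4 = 7.
E[N | bag 2] = (6+2+5)/3 = 13/3.
E[N | bag 3] = (1+6+12+9)/4 = 7.
E[N] = (1/3)·(7) + (1/3)·(13/3) + (1/3)·(7) = 55/9.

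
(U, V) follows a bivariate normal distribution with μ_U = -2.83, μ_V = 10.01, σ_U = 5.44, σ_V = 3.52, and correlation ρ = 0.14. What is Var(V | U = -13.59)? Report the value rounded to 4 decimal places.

12.1475

Var(V | U=x) = (1 − ρ²)·σ_V².
Var(V | U=-13.59) = (3.52)²·(1 − (0.14)²) = 12.3904·0.9804 = 12.1475.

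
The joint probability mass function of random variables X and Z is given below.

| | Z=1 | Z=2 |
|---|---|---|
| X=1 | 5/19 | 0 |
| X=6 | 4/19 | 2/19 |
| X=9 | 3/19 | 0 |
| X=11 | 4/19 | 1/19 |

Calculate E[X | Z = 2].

23/3

P(Z = 2) = 3/19.
Σ X·P over the event = 6·(2/19) + 11·(1/19) = 23/19.
E[X | Z = 2] = (23/19) / (3/19) = 23/3.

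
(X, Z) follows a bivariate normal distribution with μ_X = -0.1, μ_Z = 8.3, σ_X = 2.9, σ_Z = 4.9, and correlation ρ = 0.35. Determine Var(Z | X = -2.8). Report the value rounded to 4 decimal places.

The conditional variance in a bivariate normal is σ_Z²(1 − ρ²), independent of x.
Var(Z | X=-2.8) = (4.9)²·(1 − (0.35)²) = 24.01·0.8775 = 21.0688.

21.0688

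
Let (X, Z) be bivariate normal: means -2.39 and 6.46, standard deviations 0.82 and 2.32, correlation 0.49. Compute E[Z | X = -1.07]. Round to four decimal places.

8.2900

For a bivariate normal, E[Z | X=x] = μ_Z + ρ·(σ_Z/σ_X)·(x − μ_X).
E[Z | X=-1.07] = 6.46 + (0.49)·(2.32/0.82)·(-1.07 − (-2.39)) = 6.46 + (1.38634)·(1.32) = 8.2900.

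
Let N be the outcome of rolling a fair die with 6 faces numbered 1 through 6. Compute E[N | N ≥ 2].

Given N ≥ 2, N is equally likely to be any of {2, 3, 4, 5, 6}.
E[N | N ≥ 2] = (2 + 3 + 4 + 5 + 6) / 5 = 4.

4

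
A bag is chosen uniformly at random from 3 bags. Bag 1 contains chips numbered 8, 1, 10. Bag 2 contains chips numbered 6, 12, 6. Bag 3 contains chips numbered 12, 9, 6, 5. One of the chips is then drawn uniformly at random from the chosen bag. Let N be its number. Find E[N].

67/9

E[N | bag 1] = (8+1+10)/3 = 19/3.
E[N | bag 2] = (6+12+6)/3 = 8.
E[N | bag 3] = (12+9+6+5)/4 = 8.
By the law of total expectation,
E[N] = (1/3)·(19/3) + (1/3)·(8) + (1/3)·(8) = 67/9.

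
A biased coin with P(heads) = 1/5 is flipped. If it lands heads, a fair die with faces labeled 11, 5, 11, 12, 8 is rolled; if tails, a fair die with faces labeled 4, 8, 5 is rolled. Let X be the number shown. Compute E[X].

481/75

E[X | heads] = (11+5+11+12+8)/5 = 47/5.
E[X | tails] = (4+8+5)/3 = 17/3.
E[X] = (1/5)·(47/5) + (4/5)·(17/3) = 481/75.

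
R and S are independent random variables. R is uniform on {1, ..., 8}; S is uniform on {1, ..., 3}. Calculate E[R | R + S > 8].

Outcomes with R + S > 8: (6,3), (7,2), (7,3), (8,1), (8,2), (8,3), each with probability 1/24.
E[R | R + S > 8] = (6 + 7 + 7 + 8 + 8 + 8) / 6 = 22/3.

22/3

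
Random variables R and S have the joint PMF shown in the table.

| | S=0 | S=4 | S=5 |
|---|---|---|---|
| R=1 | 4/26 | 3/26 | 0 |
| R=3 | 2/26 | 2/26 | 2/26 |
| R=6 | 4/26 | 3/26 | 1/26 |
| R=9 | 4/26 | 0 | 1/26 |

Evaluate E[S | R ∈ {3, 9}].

P(R ∈ {3, 9}) = 11/26.
Σ S·P over the event = 0·(2/26) + 4·(2/26) + 5·(2/26) + 0·(4/26) + 5·(1/26) = 23/26.
E[S | R ∈ {3, 9}] = (23/26) / (11/26) = 23/11.

23/11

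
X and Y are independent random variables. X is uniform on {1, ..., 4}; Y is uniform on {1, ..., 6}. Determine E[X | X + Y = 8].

P(X + Y = 8) = 1/8.
Summing X·P(x,y) over outcomes with X + Y = 8 gives 3/8.
E[X | X + Y = 8] = (3/8) / (1/8) = 3.

3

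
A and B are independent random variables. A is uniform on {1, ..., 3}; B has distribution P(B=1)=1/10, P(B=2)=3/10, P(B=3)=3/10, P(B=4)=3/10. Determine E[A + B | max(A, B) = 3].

64/13

P(max(A, B) = 3) = 13/30.
Summing (A+B)·P(x,y) over outcomes with max(A, B) = 3 gives 32/15.
E[A + B | max(A, B) = 3] = (32/15) / (13/30) = 64/13.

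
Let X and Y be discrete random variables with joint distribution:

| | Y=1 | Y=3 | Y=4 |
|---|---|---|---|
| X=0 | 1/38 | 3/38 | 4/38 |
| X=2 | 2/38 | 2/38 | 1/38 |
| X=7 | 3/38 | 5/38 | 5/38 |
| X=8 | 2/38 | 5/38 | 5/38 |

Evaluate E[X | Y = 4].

77/15

P(Y = 4) = 15/38.
Σ X·P over the event = 0·(4/38) + 2·(1/38) + 7·(5/38) + 8·(5/38) = 77/38.
E[X | Y = 4] = (77/38) / (15/38) = 77/15.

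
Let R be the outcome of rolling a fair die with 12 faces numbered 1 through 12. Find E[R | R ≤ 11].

6

Given R ≤ 11, R is equally likely to be any of {1, 2, 3, 4, 5, 6, 7, 8, 9, 10, 11}.
E[R | R ≤ 11] = (1 + 2 + 3 + 4 + 5 + 6 + 7 + 8 + 9 + 10 + 11) / 11 = 6.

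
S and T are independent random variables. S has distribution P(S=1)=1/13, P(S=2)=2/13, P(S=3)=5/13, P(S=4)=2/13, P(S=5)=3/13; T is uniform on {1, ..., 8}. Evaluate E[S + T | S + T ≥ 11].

P(S + T ≥ 11) = 9/52.
Summing (S+T)·P(x,y) over outcomes with S + T ≥ 11 gives 209/104.
E[S + T | S + T ≥ 11] = (209/104) / (9/52) = 209/18.

209/18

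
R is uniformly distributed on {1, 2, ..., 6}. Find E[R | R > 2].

Given R > 2, R is equally likely to be any of {3, 4, 5, 6}.
E[R | R > 2] = (3 + 4 + 5 + 6) / 4 = 9/2.

9/2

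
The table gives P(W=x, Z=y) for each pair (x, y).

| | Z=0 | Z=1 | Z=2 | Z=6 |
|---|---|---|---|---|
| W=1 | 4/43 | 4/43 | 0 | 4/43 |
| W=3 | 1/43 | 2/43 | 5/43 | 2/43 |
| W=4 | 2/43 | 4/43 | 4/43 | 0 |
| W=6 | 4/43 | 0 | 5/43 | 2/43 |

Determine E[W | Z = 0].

P(Z = 0) = 11/43.
Σ W·P over the event = 1·(4/43) + 3·(1/43) + 4·(2/43) + 6·(4/43) = 39/43.
E[W | Z = 0] = (39/43) / (11/43) = 39/11.

39/11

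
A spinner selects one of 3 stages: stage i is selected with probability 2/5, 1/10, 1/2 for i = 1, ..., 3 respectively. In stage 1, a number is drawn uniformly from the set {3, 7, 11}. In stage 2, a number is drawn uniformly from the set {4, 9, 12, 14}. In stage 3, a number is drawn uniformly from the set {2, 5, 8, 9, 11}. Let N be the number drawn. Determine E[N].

E[N | stage 1] = (3+7+11)/3 = 7.
E[N | stage 2] = (4+9+12+14)/4 = 39/4.
E[N | stage 3] = (2+5+8+9+11)/5 = 7.
By the law of total expectation,
E[N] = (2/5)·(7) + (1/10)·(39/4) + (1/2)·(7) = 291/40.

291/40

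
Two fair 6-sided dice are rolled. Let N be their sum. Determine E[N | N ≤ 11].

P(N ≤ 11) = 35/36.
E[N | N ≤ 11] = (20/3) / (35/36) = 48/7.

48/7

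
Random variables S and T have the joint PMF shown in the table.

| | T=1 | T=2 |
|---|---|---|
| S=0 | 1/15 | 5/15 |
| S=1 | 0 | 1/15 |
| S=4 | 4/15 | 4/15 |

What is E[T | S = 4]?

3/2

P(S = 4) = 8/15.
Σ T·P over the event = 1·(4/15) + 2·(4/15) = 4/5.
E[T | S = 4] = (4/5) / (8/15) = 3/2.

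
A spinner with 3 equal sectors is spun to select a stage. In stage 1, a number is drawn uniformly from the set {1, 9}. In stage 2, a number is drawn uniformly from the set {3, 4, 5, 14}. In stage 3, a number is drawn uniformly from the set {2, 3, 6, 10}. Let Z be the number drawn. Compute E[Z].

E[Z | stage 1] = (1+9)/2 = 5.
E[Z | stage 2] = (3+4+5+14)/4 = 13/2.
E[Z | stage 3] = (2+3+6+10)/4 = 21/4.
By the law of total expectation,
E[Z] = (1/3)·(5) + (1/3)·(13/2) + (1/3)·(21/4) = 67/12.

67/12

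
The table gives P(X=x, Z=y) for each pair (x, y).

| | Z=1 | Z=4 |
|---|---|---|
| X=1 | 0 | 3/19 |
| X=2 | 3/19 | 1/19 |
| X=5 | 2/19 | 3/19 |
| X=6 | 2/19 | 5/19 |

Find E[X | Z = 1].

4

P(Z = 1) = 7/19.
Summing X·P(X=x,Z=y) over the conditioning event gives 28/19.
E[X | Z = 1] = (28/19) / (7/19) = 4.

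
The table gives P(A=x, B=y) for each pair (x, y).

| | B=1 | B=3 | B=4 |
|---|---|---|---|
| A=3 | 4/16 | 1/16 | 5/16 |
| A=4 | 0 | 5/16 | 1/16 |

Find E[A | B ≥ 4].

19/6

P(B ≥ 4) = 3/8.
Σ A·P over the event = 3·(5/16) + 4·(1/16) = 19/16.
E[A | B ≥ 4] = (19/16) / (3/8) = 19/6.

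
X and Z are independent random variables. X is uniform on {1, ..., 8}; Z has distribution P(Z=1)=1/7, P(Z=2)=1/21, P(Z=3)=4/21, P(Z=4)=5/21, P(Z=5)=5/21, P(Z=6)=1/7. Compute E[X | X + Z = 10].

103/18

P(X + Z = 10) = 3/28.
Summing X·P(x,y) over outcomes with X + Z = 10 gives 103/168.
E[X | X + Z = 10] = (103/168) / (3/28) = 103/18.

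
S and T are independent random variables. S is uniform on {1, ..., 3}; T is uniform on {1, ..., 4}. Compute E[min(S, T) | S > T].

4/3

P(S > T) = 1/4.
Summing min(S,T)·P(x,y) over outcomes with S > T gives 1/3.
E[min(S, T) | S > T] = (1/3) / (1/4) = 4/3.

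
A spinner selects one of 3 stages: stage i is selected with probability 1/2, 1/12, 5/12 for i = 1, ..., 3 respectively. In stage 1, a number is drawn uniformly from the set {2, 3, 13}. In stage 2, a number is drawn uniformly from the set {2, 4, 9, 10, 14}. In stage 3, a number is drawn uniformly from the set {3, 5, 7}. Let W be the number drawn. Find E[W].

E[W | stage 1] = (2+3+13)/3 = 6.
E[W | stage 2] = (2+4+9+10+14)/5 = 39/5.
E[W | stage 3] = (3+5+7)/3 = 5.
E[W] = (1/2)·(6) + (1/12)·(39/5) + (5/12)·(5) = 86/15.

86/15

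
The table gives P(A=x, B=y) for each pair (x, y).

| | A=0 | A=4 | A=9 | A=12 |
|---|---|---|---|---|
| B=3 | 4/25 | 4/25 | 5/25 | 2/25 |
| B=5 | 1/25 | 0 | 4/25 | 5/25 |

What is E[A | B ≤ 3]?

17/3

P(B ≤ 3) = 3/5.
Σ A·P over the event = 0·(4/25) + 4·(4/25) + 9·(5/25) + 12·(2/25) = 17/5.
E[A | B ≤ 3] = (17/5) / (3/5) = 17/3.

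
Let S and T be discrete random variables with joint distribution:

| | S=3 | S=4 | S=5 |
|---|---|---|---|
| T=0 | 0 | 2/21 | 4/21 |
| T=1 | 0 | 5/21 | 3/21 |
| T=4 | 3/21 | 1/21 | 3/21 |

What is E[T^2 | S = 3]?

P(S = 3) = 1/7.
Σ T^2·P over the event = 16·(3/21) = 16/7.
E[T^2 | S = 3] = (16/7) / (1/7) = 16.

16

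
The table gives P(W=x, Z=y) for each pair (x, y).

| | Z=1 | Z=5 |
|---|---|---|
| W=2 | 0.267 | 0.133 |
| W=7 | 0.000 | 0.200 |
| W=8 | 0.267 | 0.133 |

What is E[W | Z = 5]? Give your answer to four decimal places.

P(Z = 5) = 0.466.
Σ W·P over the event = 2·(0.133) + 7·(0.200) + 8·(0.133) = 2.730.
E[W | Z = 5] = (2.730) / (0.466) = 5.8584.

5.8584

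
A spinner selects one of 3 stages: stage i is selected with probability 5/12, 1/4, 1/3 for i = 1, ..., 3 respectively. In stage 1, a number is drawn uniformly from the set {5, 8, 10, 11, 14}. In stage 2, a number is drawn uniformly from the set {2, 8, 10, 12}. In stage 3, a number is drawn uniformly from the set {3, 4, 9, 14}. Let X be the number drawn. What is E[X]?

E[X | stage 1] = (5+8+10+11+14)/5 = 48/5.
E[X | stage 2] = (2+8+10+12)/4 = 8.
E[X | stage 3] = (3+4+9+14)/4 = 15/2.
E[X] = (5/12)·(48/5) + (1/4)·(8) + (1/3)·(15/2) = 17/2.

17/2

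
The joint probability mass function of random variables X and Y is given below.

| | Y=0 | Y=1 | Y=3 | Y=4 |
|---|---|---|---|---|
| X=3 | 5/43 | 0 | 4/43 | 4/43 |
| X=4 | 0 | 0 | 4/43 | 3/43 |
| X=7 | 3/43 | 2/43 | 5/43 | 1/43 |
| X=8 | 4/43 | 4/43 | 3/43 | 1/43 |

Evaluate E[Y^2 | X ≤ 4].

P(X ≤ 4) = 20/43.
Σ Y^2·P over the event = 0·(5/43) + 9·(4/43) + 16·(4/43) + 9·(4/43) + 16·(3/43) = 184/43.
E[Y^2 | X ≤ 4] = (184/43) / (20/43) = 46/5.

46/5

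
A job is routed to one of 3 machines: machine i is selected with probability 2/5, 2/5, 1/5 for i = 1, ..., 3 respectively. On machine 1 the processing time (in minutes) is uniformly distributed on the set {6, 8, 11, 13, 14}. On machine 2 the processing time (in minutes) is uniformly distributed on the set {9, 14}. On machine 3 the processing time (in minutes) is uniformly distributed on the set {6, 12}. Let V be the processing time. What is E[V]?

E[V | machine 1] = (6+8+11+13+14)/5 = 52/5.
E[V | machine 2] = (9+14)/2 = 23/2.
E[V | machine 3] = (6+12)/2 = 9.
By the law of total expectation,
E[V] = (2/5)·(52/5) + (2/5)·(23/2) + (1/5)·(9) = 264/25.

264/25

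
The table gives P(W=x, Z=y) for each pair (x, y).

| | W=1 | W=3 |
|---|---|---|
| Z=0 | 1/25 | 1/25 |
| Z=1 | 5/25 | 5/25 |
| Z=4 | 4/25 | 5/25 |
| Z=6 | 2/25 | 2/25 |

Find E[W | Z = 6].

2

P(Z = 6) = 4/25.
Σ W·P over the event = 1·(2/25) + 3·(2/25) = 8/25.
E[W | Z = 6] = (8/25) / (4/25) = 2.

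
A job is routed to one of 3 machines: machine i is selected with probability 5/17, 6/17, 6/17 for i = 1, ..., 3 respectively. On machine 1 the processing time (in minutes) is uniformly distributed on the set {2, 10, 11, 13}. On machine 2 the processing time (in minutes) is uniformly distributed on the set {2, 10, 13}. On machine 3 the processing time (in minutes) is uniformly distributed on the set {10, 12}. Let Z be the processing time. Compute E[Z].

E[Z | machine 1] = (2+10+11+13)/4 = 9.
E[Z | machine 2] = (2+10+13)/3 = 25/3.
E[Z | machine 3] = (10+12)/2 = 11.
E[Z] = (5/17)·(9) + (6/17)·(25/3) + (6/17)·(11) = 161/17.

161/17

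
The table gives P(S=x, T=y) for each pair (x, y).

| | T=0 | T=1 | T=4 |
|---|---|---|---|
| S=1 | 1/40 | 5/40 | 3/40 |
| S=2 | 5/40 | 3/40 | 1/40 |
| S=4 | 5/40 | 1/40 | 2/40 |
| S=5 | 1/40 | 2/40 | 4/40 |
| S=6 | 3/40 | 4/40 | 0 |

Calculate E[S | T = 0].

18/5

P(T = 0) = 3/8.
Σ S·P over the event = 1·(1/40) + 2·(5/40) + 4·(5/40) + 5·(1/40) + 6·(3/40) = 27/20.
E[S | T = 0] = (27/20) / (3/8) = 18/5.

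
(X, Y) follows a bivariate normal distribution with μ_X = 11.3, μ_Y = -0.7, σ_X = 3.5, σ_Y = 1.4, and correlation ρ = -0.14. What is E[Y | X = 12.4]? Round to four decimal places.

The regression of Y on X has slope ρ·σ_Y/σ_X and passes through (μ_X, μ_Y).
E[Y | X=12.4] = -0.7 + (-0.14)·(1.4/3.5)·(12.4 − (11.3)) = -0.7 + (-0.056)·(1.1) = -0.7616.

-0.7616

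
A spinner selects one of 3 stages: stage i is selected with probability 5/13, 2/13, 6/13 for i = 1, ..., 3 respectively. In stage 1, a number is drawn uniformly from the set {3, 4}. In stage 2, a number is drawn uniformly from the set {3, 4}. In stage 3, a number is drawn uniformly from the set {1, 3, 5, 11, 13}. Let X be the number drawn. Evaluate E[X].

641/130

E[X | stage 1] = (3+4)/2 = 7/2.
E[X | stage 2] = (3+4)/2 = 7/2.
E[X | stage 3] = (1+3+5+11+13)/5 = 33/5.
By the law of total expectation,
E[X] = (5/13)·(7/2) + (2/13)·(7/2) + (6/13)·(33/5) = 641/130.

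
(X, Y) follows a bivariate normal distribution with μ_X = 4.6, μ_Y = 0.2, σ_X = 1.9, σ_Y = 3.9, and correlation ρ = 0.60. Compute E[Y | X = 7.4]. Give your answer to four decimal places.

E[Y | X=x] = μ_Y + ρ(σ_Y/σ_X)(x − μ_X) for jointly normal variables.
E[Y | X=7.4] = 0.2 + (0.60)·(3.9/1.9)·(7.4 − (4.6)) = 0.2 + (1.23158)·(2.8) = 3.6484.

3.6484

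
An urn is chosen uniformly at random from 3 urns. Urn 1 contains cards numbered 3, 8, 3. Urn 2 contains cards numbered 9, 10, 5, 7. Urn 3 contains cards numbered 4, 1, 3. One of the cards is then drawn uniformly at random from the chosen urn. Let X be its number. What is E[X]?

E[X | urn 1] = (3+8+3)/3 = 14/3.
E[X | urn 2] = (9+10+5+7)/4 = 31/4.
E[X | urn 3] = (4+1+3)/3 = 8/3.
By the law of total expectation,
E[X] = (1/3)·(14/3) + (1/3)·(31/4) + (1/3)·(8/3) = 181/36.

181/36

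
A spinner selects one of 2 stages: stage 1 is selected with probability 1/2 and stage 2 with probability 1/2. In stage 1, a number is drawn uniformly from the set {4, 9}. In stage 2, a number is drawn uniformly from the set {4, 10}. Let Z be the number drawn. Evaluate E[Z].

E[Z | stage 1] = (4+9)/2 = 13/2.
E[Z | stage 2] = (4+10)/2 = 7.
E[Z] = (1/2)·(13/2) + (1/2)·(7) = 27/4.

27/4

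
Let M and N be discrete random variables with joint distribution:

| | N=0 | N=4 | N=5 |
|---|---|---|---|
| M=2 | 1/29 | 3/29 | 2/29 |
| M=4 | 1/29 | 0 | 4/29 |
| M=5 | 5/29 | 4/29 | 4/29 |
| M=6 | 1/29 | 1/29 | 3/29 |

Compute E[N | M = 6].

P(M = 6) = 5/29.
Σ N·P over the event = 0·(1/29) + 4·(1/29) + 5·(3/29) = 19/29.
E[N | M = 6] = (19/29) / (5/29) = 19/5.

19/5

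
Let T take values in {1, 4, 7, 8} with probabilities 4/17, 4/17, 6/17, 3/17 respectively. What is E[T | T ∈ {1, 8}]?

4

P(T ∈ {1, 8}) = 7/17.
Σ over the event: 1·4/17 + 8·3/17 = 28/17.
E[T | T ∈ {1, 8}] = (28/17) / (7/17) = 4.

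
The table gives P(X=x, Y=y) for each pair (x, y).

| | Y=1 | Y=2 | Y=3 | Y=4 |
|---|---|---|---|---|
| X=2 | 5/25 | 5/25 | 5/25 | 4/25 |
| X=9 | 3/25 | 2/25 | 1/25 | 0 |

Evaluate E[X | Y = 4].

2

P(Y = 4) = 4/25.
Σ X·P over the event = 2·(4/25) = 8/25.
E[X | Y = 4] = (8/25) / (4/25) = 2.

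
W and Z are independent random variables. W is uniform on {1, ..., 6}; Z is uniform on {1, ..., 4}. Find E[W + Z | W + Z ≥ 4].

136/21

P(W + Z ≥ 4) = 7/8.
Summing (W+Z)·P(x,y) over outcomes with W + Z ≥ 4 gives 17/3.
E[W + Z | W + Z ≥ 4] = (17/3) / (7/8) = 136/21.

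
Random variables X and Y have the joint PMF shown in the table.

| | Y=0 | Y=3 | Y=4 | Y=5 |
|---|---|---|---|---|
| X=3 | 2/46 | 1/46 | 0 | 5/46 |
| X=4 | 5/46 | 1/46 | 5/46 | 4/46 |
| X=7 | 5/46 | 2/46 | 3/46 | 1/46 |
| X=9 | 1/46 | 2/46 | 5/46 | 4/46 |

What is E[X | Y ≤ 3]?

109/19

P(Y ≤ 3) = 19/46.
Σ X·P over the event = 3·(2/46) + 3·(1/46) + 4·(5/46) + 4·(1/46) + 7·(5/46) + 7·(2/46) + 9·(1/46) + 9·(2/46) = 109/46.
E[X | Y ≤ 3] = (109/46) / (19/46) = 109/19.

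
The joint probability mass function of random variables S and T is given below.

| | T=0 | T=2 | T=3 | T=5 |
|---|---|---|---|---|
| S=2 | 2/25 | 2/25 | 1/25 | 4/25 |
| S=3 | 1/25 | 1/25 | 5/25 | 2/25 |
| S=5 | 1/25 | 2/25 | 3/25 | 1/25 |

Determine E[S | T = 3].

P(T = 3) = 9/25.
Σ S·P over the event = 2·(1/25) + 3·(5/25) + 5·(3/25) = 32/25.
E[S | T = 3] = (32/25) / (9/25) = 32/9.

32/9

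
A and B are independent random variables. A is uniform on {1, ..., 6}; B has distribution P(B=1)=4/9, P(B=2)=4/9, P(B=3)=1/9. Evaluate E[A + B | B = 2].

P(B = 2) = 4/9.
Summing (A+B)·P(x,y) over outcomes with B = 2 gives 22/9.
E[A + B | B = 2] = (22/9) / (4/9) = 11/2.

11/2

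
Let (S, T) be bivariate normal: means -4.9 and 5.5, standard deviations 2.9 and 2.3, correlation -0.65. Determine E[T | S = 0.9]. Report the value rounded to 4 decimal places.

2.5100

E[T | S=x] = μ_T + ρ(σ_T/σ_S)(x − μ_S) for jointly normal variables.
E[T | S=0.9] = 5.5 + (-0.65)·(2.3/2.9)·(0.9 − (-4.9)) = 5.5 + (-0.51552)·(5.8) = 2.5100.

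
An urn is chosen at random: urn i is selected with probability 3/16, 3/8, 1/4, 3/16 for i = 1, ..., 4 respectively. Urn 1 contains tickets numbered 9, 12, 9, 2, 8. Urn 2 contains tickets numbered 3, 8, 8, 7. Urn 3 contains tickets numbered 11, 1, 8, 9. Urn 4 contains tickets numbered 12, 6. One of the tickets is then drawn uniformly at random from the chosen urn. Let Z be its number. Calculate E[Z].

E[Z | urn 1] = (9+12+9+2+8)/5 = 8.
E[Z | urn 2] = (3+8+8+7)/4 = 13/2.
E[Z | urn 3] = (11+1+8+9)/4 = 29/4.
E[Z | urn 4] = (12+6)/2 = 9.
E[Z] = (3/16)·(8) + (3/8)·(13/2) + (1/4)·(29/4) + (3/16)·(9) = 119/16.

119/16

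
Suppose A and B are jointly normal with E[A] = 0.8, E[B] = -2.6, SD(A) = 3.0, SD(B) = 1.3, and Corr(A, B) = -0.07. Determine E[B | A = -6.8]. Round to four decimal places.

-2.3695

E[B | A=x] = μ_B + ρ(σ_B/σ_A)(x − μ_A) for jointly normal variables.
E[B | A=-6.8] = -2.6 + (-0.07)·(1.3/3.0)·(-6.8 − (0.8)) = -2.6 + (-0.030333)·(-7.6) = -2.3695.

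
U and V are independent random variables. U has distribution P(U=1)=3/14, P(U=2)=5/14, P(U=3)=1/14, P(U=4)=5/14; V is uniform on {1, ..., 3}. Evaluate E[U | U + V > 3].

P(U + V > 3) = 31/42.
Summing U·P(x,y) over outcomes with U + V > 3 gives 46/21.
E[U | U + V > 3] = (46/21) / (31/42) = 92/31.

92/31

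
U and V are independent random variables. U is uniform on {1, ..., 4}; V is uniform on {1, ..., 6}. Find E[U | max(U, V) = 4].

Outcomes with max(U, V) = 4: (1,4), (2,4), (3,4), (4,1), (4,2), (4,3), (4,4), each with probability 1/24.
E[U | max(U, V) = 4] = (1 + 2 + 3 + 4 + 4 + 4 + 4) / 7 = 22/7.

22/7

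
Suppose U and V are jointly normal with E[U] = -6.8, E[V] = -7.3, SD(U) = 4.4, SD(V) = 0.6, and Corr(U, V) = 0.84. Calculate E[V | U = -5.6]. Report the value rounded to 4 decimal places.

For a bivariate normal, E[V | U=x] = μ_V + ρ·(σ_V/σ_U)·(x − μ_U).
E[V | U=-5.6] = -7.3 + (0.84)·(0.6/4.4)·(-5.6 − (-6.8)) = -7.3 + (0.11455)·(1.2) = -7.1625.

-7.1625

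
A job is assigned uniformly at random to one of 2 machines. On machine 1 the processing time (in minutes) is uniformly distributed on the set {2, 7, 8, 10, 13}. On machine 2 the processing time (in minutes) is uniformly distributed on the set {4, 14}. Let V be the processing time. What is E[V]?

E[V | machine 1] = (2+7+8+10+13)/5 = 8.
E[V | machine 2] = (4+14)/2 = 9.
E[V] = (1/2)·(8) + (1/2)·(9) = 17/2.

17/2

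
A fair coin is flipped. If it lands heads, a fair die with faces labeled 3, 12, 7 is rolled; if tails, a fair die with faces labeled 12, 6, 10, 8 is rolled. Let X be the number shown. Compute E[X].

49/6

E[X | heads] = (3+12+7)/3 = 22/3.
E[X | tails] = (12+6+10+8)/4 = 9.
E[X] = (1/2)·(22/3) + (1/2)·(9) = 49/6.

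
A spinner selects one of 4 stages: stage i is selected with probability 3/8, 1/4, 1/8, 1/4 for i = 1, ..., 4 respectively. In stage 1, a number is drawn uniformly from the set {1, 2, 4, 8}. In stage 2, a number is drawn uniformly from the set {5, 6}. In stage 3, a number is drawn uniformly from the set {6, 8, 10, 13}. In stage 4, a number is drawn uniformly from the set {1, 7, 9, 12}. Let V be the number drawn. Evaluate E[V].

E[V | stage 1] = (1+2+4+8)/4 = 15/4.
E[V | stage 2] = (5+6)/2 = 11/2.
E[V | stage 3] = (6+8+10+13)/4 = 37/4.
E[V | stage 4] = (1+7+9+12)/4 = 29/4.
E[V] = (3/8)·(15/4) + (1/4)·(11/2) + (1/8)·(37/4) + (1/4)·(29/4) = 23/4.

23/4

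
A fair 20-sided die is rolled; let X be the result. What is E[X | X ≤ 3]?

2

Given X ≤ 3, X is equally likely to be any of {1, 2, 3}.
E[X | X ≤ 3] = (1 + 2 + 3) / 3 = 2.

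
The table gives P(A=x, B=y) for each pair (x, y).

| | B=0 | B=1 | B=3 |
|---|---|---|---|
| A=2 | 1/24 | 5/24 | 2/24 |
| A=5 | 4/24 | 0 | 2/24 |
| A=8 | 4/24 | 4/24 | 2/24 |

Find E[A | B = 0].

P(B = 0) = 3/8.
Σ A·P over the event = 2·(1/24) + 5·(4/24) + 8·(4/24) = 9/4.
E[A | B = 0] = (9/4) / (3/8) = 6.

6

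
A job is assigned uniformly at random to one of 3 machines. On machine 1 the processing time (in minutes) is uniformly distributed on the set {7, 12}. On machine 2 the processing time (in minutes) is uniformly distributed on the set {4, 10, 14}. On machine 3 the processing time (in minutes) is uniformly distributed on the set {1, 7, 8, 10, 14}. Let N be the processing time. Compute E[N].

161/18

E[N | machine 1] = (7+12)/2 = 19/2.
E[N | machine 2] = (4+10+14)/3 = 28/3.
E[N | machine 3] = (1+7+8+10+14)/5 = 8.
By the law of total expectation,
E[N] = (1/3)·(19/2) + (1/3)·(28/3) + (1/3)·(8) = 161/18.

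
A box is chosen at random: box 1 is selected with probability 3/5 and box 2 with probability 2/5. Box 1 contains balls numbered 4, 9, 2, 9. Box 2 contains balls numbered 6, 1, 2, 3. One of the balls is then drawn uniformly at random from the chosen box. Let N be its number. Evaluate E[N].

24/5

E[N | box 1] = (4+9+2+9)/4 = 6.
E[N | box 2] = (6+1+2+3)/4 = 3.
E[N] = (3/5)·(6) + (2/5)·(3) = 24/5.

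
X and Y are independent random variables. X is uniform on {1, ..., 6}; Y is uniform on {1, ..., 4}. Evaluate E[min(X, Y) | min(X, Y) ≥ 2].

41/15

P(min(X, Y) ≥ 2) = 5/8.
Summing min(X,Y)·P(x,y) over outcomes with min(X, Y) ≥ 2 gives 41/24.
E[min(X, Y) | min(X, Y) ≥ 2] = (41/24) / (5/8) = 41/15.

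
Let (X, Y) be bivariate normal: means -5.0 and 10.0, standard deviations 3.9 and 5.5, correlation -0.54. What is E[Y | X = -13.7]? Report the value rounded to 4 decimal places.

E[Y | X=x] = μ_Y + ρ(σ_Y/σ_X)(x − μ_X) for jointly normal variables.
E[Y | X=-13.7] = 10.0 + (-0.54)·(5.5/3.9)·(-13.7 − (-5.0)) = 10.0 + (-0.76154)·(-8.7) = 16.6254.

16.6254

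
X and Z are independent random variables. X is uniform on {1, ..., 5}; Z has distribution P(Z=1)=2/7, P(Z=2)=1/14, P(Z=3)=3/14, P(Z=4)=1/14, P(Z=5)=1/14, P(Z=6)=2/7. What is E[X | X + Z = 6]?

18/5

P(X + Z = 6) = 1/7.
Summing X·P(x,y) over outcomes with X + Z = 6 gives 18/35.
E[X | X + Z = 6] = (18/35) / (1/7) = 18/5.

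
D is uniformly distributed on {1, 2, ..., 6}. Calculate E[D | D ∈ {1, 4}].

P(D ∈ {1, 4}) = 1/3.
Σ over the event: 1·1/6 + 4·1/6 = 5/6.
E[D | D ∈ {1, 4}] = (5/6) / (1/3) = 5/2.

5/2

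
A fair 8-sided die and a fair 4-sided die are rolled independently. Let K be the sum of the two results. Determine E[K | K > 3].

P(K > 3) = 29/32.
E[K | K > 3] = (27/4) / (29/32) = 216/29.

216/29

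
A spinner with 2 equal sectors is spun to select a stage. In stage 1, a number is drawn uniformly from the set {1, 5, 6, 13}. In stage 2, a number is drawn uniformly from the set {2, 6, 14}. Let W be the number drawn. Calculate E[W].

E[W | stage 1] = (1+5+6+13)/4 = 25/4.
E[W | stage 2] = (2+6+14)/3 = 22/3.
By the law of total expectation,
E[W] = (1/2)·(25/4) + (1/2)·(22/3) = 163/24.

163/24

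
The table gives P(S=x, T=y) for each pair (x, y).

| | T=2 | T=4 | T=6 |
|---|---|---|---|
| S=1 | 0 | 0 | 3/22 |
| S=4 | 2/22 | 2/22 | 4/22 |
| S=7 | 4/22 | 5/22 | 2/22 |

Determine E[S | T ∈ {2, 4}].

P(T ∈ {2, 4}) = 13/22.
Σ S·P over the event = 4·(2/22) + 4·(2/22) + 7·(4/22) + 7·(5/22) = 79/22.
E[S | T ∈ {2, 4}] = (79/22) / (13/22) = 79/13.

79/13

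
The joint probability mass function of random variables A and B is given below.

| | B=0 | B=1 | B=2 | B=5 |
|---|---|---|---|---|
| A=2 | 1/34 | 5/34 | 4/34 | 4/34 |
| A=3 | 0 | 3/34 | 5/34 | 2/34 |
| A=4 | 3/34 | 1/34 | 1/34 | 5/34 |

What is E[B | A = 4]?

14/5

P(A = 4) = 5/17.
Σ B·P over the event = 0·(3/34) + 1·(1/34) + 2·(1/34) + 5·(5/34) = 14/17.
E[B | A = 4] = (14/17) / (5/17) = 14/5.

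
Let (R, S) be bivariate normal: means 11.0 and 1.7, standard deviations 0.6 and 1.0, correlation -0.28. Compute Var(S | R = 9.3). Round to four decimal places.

0.9216

The conditional variance in a bivariate normal is σ_S²(1 − ρ²), independent of x.
Var(S | R=9.3) = (1.0)²·(1 − (-0.28)²) = 1·0.9216 = 0.9216.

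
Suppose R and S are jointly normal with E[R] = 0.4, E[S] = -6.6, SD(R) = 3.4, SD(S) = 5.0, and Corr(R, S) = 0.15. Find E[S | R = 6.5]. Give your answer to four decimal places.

-5.2544

The regression of S on R has slope ρ·σ_S/σ_R and passes through (μ_R, μ_S).
E[S | R=6.5] = -6.6 + (0.15)·(5.0/3.4)·(6.5 − (0.4)) = -6.6 + (0.22059)·(6.1) = -5.2544.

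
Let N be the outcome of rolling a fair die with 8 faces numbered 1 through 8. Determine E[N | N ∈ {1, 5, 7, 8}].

21/4

P(N ∈ {1, 5, 7, 8}) = 1/2.
Σ over the event: 1·1/8 + 5·1/8 + 7·1/8 + 8·1/8 = 21/8.
E[N | N ∈ {1, 5, 7, 8}] = (21/8) / (1/2) = 21/4.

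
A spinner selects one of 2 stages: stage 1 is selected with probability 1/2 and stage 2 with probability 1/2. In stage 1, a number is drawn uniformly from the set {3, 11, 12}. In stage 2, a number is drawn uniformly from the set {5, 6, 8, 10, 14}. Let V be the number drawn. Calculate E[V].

E[V | stage 1] = (3+11+12)/3 = 26/3.
E[V | stage 2] = (5+6+8+10+14)/5 = 43/5.
E[V] = (1/2)·(26/3) + (1/2)·(43/5) = 259/30.

259/30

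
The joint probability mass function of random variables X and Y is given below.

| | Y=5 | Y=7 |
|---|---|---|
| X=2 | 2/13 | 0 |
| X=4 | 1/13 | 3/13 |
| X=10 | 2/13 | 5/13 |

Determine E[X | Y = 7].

31/4

P(Y = 7) = 8/13.
Σ X·P over the event = 4·(3/13) + 10·(5/13) = 62/13.
E[X | Y = 7] = (62/13) / (8/13) = 31/4.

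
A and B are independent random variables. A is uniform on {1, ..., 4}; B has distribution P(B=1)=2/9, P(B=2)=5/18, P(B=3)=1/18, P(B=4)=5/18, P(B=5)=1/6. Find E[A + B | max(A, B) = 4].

187/30

P(max(A, B) = 4) = 5/12.
Summing (A+B)·P(x,y) over outcomes with max(A, B) = 4 gives 187/72.
E[A + B | max(A, B) = 4] = (187/72) / (5/12) = 187/30.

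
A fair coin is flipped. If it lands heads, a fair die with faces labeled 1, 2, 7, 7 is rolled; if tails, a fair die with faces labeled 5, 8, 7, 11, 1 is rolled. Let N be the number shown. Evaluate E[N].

E[N | heads] = (1+2+7+7)/4 = 17/4.
E[N | tails] = (5+8+7+11+1)/5 = 32/5.
E[N] = (1/2)·(17/4) + (1/2)·(32/5) = 213/40.

213/40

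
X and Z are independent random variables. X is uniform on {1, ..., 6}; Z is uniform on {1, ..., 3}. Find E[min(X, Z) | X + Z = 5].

5/3

Outcomes with X + Z = 5: (2,3), (3,2), (4,1), each with probability 1/18.
E[min(X, Z) | X + Z = 5] = (2 + 2 + 1) / 3 = 5/3.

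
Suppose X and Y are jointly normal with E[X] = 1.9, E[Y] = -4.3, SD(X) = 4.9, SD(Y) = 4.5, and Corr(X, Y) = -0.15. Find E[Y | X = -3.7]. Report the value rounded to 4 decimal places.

E[Y | X=x] = μ_Y + ρ(σ_Y/σ_X)(x − μ_X) for jointly normal variables.
E[Y | X=-3.7] = -4.3 + (-0.15)·(4.5/4.9)·(-3.7 − (1.9)) = -4.3 + (-0.137755)·(-5.6) = -3.5286.

-3.5286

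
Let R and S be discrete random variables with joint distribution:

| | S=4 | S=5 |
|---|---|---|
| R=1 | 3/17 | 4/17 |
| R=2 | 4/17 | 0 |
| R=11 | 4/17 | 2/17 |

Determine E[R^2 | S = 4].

503/11

P(S = 4) = 11/17.
Σ R^2·P over the event = 1·(3/17) + 4·(4/17) + 121·(4/17) = 503/17.
E[R^2 | S = 4] = (503/17) / (11/17) = 503/11.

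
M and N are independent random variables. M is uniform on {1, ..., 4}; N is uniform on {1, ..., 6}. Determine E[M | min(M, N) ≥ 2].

3

P(min(M, N) ≥ 2) = 5/8.
Summing M·P(x,y) over outcomes with min(M, N) ≥ 2 gives 15/8.
E[M | min(M, N) ≥ 2] = (15/8) / (5/8) = 3.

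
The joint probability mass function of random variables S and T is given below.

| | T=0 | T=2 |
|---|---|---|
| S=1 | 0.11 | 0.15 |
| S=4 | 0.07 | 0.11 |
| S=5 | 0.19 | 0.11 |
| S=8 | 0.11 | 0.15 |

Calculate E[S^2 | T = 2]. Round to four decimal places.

27.4231

P(T = 2) = 0.52.
Σ S^2·P over the event = 1·(0.15) + 16·(0.11) + 25·(0.11) + 64·(0.15) = 14.26.
E[S^2 | T = 2] = (14.26) / (0.52) = 27.4231.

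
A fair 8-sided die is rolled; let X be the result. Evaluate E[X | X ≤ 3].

Given X ≤ 3, X is equally likely to be any of {1, 2, 3}.
E[X | X ≤ 3] = (1 + 2 + 3) / 3 = 2.

2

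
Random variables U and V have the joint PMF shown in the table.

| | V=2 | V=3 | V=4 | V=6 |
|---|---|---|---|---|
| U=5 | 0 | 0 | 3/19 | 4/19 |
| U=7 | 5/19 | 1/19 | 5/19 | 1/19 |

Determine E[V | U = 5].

36/7

P(U = 5) = 7/19.
Σ V·P over the event = 4·(3/19) + 6·(4/19) = 36/19.
E[V | U = 5] = (36/19) / (7/19) = 36/7.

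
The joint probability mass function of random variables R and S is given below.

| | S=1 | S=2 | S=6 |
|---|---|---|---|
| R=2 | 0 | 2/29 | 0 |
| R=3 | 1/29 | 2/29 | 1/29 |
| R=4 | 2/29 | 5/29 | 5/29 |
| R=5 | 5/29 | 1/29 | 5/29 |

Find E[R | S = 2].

7/2

P(S = 2) = 10/29.
Σ R·P over the event = 2·(2/29) + 3·(2/29) + 4·(5/29) + 5·(1/29) = 35/29.
E[R | S = 2] = (35/29) / (10/29) = 7/2.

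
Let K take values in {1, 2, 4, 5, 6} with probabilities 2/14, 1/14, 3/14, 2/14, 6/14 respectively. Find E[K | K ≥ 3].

58/11

P(K ≥ 3) = 11/14.
Σ over the event: 4·3/14 + 5·1/7 + 6·3/7 = 29/7.
E[K | K ≥ 3] = (29/7) / (11/14) = 58/11.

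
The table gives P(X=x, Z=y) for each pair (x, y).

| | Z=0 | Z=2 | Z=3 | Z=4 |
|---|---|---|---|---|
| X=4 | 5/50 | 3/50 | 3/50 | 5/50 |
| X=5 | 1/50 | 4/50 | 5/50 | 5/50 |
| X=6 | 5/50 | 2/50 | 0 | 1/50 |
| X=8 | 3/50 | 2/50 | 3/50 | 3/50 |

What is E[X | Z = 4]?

75/14

P(Z = 4) = 7/25.
Σ X·P over the event = 4·(5/50) + 5·(5/50) + 6·(1/50) + 8·(3/50) = 3/2.
E[X | Z = 4] = (3/2) / (7/25) = 75/14.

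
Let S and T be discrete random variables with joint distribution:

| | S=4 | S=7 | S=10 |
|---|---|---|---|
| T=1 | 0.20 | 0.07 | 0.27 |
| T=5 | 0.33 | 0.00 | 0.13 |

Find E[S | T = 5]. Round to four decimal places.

P(T = 5) = 0.46.
Σ S·P over the event = 4·(0.33) + 10·(0.13) = 2.62.
E[S | T = 5] = (2.62) / (0.46) = 5.6957.

5.6957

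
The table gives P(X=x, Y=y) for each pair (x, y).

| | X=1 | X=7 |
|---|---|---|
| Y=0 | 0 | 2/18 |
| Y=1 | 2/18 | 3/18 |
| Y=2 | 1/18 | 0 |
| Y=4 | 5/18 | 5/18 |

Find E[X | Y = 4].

4

P(Y = 4) = 5/9.
Σ X·P over the event = 1·(5/18) + 7·(5/18) = 20/9.
E[X | Y = 4] = (20/9) / (5/9) = 4.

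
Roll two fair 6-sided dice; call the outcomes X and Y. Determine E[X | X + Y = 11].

Outcomes with X + Y = 11: (5,6), (6,5), each with probability 1/36.
E[X | X + Y = 11] = (5 + 6) / 2 = 11/2.

11/2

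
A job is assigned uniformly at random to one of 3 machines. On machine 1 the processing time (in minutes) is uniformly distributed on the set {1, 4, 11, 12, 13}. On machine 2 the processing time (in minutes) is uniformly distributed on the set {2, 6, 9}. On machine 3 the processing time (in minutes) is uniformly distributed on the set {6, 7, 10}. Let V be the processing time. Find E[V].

E[V | machine 1] = (1+4+11+12+13)/5 = 41/5.
E[V | machine 2] = (2+6+9)/3 = 17/3.
E[V | machine 3] = (6+7+10)/3 = 23/3.
By the law of total expectation,
E[V] = (1/3)·(41/5) + (1/3)·(17/3) + (1/3)·(23/3) = 323/45.

323/45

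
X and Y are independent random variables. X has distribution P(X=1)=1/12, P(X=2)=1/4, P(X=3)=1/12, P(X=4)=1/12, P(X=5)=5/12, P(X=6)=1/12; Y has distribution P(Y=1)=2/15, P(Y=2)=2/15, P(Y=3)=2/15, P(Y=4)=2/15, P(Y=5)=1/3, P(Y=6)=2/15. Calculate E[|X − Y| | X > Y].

157/69

P(X > Y) = 23/60.
Summing |X−Y|·P(x,y) over outcomes with X > Y gives 157/180.
E[|X − Y| | X > Y] = (157/180) / (23/60) = 157/69.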